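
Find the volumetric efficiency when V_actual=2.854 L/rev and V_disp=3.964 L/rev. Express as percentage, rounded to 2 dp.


eta_v = (V_actual / V_disp) * 100
Ratio = 2.854 / 3.964 = 0.7200
eta_v = 0.7200 * 100 = 72.00%


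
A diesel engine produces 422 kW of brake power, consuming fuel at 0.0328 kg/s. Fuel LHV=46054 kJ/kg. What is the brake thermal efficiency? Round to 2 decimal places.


eta_BTE = (BP / (mf * LHV)) * 100
Denominator = 0.0328 * 46054 = 1510.5712 kW
eta_BTE = (422 / 1510.5712) * 100 = 27.94%


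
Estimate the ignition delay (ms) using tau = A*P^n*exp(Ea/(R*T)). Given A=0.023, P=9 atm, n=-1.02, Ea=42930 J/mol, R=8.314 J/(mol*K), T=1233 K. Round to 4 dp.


tau = A * P^n * exp(Ea/(R*T))
P^n = 9^(-1.02) = 0.10633412
Ea/(R*T) = 42930/(8.314*1233) = 4.187818
exp(Ea/(R*T)) = 65.878882
tau = 0.023 * 0.10633412 * 65.878882 = 0.1611 ms


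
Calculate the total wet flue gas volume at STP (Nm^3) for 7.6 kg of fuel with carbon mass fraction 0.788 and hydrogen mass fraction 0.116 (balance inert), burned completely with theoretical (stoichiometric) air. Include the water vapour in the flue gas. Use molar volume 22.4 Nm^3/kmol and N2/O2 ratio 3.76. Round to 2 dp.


Per kg fuel: CO2 = (C/12 kmol)*22.4 = (0.788/12)*22.4 = 1.47093 Nm^3
Per kg fuel: H2O = (H/2 kmol)*22.4 = (0.116/2)*22.4 = 1.29920 Nm^3
O2 needed per kg fuel = C/12 + H/4 = 0.788/12 + 0.116/4 = 0.09466667 kmol
Per kg fuel: N2 = O2*3.76*22.4 = 0.09466667*3.76*22.4 = 7.97321 Nm^3
Total per kg = 1.47093 + 1.29920 + 7.97321 = 10.74334 Nm^3
Total = 10.74334 * 7.6 = 81.65 Nm^3


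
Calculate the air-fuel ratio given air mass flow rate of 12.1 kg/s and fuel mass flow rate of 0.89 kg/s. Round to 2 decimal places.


AFR = m_air / m_fuel
AFR = 12.1 / 0.89 = 13.60


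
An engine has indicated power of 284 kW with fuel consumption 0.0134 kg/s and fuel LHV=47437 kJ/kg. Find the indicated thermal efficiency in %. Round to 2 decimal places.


eta_ith = (IP / (mf * LHV)) * 100
Denominator = 0.0134 * 47437 = 635.6558 kW
eta_ith = (284 / 635.6558) * 100 = 44.68%


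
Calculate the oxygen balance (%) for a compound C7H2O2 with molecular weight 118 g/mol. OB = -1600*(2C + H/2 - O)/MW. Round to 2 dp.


OB = -1600 * (2C + H/2 - O) / MW
Inner = 2*7 + 2/2 - 2 = 13.00
OB = -1600 * 13.00 / 118 = -176.27%


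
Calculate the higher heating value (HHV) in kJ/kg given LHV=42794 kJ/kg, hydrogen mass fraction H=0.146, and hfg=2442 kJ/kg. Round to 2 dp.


HHV = LHV + hfg * 9 * H
Water addition = 2442 * 9 * 0.146 = 3208.788 kJ/kg
HHV = 42794 + 3208.788 = 46002.79 kJ/kg


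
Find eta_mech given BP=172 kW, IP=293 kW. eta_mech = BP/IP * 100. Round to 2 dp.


eta_mech = (BP / IP) * 100
Ratio = 172 / 293 = 0.5870
eta_mech = 0.5870 * 100 = 58.70%


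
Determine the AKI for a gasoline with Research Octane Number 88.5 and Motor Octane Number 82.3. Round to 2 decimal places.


AKI = (RON + MON) / 2
AKI = (88.5 + 82.3) / 2
AKI = 170.8 / 2 = 85.40


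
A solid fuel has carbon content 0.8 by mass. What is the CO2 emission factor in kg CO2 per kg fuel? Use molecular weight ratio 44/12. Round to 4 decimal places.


EF = C_frac * (M_CO2 / M_C)
EF = 0.8 * (44/12)
EF = 0.8 * 3.666667 = 2.9333 kg_CO2/kg_fuel


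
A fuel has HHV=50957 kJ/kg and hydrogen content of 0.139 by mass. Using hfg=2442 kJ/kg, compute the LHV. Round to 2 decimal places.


LHV = HHV - hfg * 9 * H
Water correction = 2442 * 9 * 0.139 = 3054.942 kJ/kg
LHV = 50957 - 3054.942 = 47902.06 kJ/kg


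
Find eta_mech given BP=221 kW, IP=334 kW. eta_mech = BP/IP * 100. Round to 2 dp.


eta_mech = (BP / IP) * 100
Ratio = 221 / 334 = 0.6617
eta_mech = 0.6617 * 100 = 66.17%


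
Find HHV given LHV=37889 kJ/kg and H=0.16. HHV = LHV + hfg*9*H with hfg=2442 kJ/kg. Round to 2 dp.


HHV = LHV + hfg * 9 * H
Water addition = 2442 * 9 * 0.16 = 3516.480 kJ/kg
HHV = 37889 + 3516.480 = 41405.48 kJ/kg


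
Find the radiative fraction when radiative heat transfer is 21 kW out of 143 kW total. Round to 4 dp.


f_rad = Q_rad / Q_total
f_rad = 21 / 143 = 0.1469


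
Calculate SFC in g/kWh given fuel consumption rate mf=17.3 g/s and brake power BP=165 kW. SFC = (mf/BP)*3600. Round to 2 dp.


SFC = (mf / BP) * 3600
Rate = 17.3 / 165 = 0.104848 g/(s*kW)
SFC = 0.104848 * 3600 = 377.45 g/kWh


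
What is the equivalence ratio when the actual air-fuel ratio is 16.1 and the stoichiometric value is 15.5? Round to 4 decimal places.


phi = AFR_stoich / AFR_actual
phi = 15.5 / 16.1 = 0.9627


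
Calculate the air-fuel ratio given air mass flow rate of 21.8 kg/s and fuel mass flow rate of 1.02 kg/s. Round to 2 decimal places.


AFR = m_air / m_fuel
AFR = 21.8 / 1.02 = 21.37


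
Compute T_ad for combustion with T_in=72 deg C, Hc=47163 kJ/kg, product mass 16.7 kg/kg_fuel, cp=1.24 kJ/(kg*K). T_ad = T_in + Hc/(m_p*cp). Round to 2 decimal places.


T_ad = T_in + Hc / (m_p * cp)
Denominator = 16.7 * 1.24 = 20.7080
Temperature rise = 47163 / 20.7080 = 2277.53 K
T_ad = 72 + 2277.53 = 2349.53 deg C


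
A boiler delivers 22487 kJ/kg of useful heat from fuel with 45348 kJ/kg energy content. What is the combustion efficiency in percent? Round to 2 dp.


Efficiency = (Q_useful / Q_fuel) * 100
Efficiency = (22487 / 45348) * 100
Efficiency = 0.4959 * 100 = 49.59%


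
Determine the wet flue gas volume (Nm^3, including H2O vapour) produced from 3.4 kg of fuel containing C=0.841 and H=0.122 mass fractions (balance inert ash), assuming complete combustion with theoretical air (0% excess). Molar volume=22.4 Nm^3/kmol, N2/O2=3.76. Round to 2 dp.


Per kg fuel: CO2 = (C/12 kmol)*22.4 = (0.841/12)*22.4 = 1.56987 Nm^3
Per kg fuel: H2O = (H/2 kmol)*22.4 = (0.122/2)*22.4 = 1.36640 Nm^3
O2 needed per kg fuel = C/12 + H/4 = 0.841/12 + 0.122/4 = 0.10058333 kmol
Per kg fuel: N2 = O2*3.76*22.4 = 0.10058333*3.76*22.4 = 8.47153 Nm^3
Total per kg = 1.56987 + 1.36640 + 8.47153 = 11.40780 Nm^3
Total = 11.40780 * 3.4 = 38.79 Nm^3


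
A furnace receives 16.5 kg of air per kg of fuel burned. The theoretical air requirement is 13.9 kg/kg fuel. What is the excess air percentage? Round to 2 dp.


Excess air = actual - stoichiometric = 16.5 - 13.9 = 2.60 kg/kg fuel
Excess air % = (excess / stoich) * 100 = (2.60 / 13.9) * 100 = 18.71%


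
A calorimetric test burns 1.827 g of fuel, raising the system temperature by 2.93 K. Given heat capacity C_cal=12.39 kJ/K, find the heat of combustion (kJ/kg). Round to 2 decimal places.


Hc = C_cal * delta_T / m_fuel
Q_released = 12.39 * 2.93 = 36.3027 kJ
m_fuel = 1.827 g = 1.827/1000 kg = 0.001827 kg
Hc = 36.3027 / 0.001827 = 19870.11 kJ/kg


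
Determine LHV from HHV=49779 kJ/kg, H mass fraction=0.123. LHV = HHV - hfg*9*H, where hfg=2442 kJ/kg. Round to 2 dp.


LHV = HHV - hfg * 9 * H
Water correction = 2442 * 9 * 0.123 = 2703.294 kJ/kg
LHV = 49779 - 2703.294 = 47075.71 kJ/kg


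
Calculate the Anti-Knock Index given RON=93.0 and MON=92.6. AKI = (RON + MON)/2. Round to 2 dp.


AKI = (RON + MON) / 2
AKI = (93.0 + 92.6) / 2
AKI = 185.6 / 2 = 92.80


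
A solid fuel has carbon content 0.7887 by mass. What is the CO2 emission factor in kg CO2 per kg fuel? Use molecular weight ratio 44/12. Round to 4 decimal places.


EF = C_frac * (M_CO2 / M_C)
EF = 0.7887 * (44/12)
EF = 0.7887 * 3.666667 = 2.8919 kg_CO2/kg_fuel


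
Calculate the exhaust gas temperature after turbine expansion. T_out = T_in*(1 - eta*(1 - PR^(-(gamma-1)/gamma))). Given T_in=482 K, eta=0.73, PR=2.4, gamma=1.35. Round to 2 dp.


T_out = T_in * (1 - eta * (1 - PR^(-(gamma-1)/gamma)))
Exponent = -(1.35-1)/1.35 = -0.25925926
PR^exp = 2.4^(-0.25925926) = 0.79694200
Factor = 1 - 0.73*(1 - 0.79694200) = 0.85176766
T_out = 482 * 0.85176766 = 410.55 K


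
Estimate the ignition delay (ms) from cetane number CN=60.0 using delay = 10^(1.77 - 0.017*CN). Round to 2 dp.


delay = 10^(1.77 - 0.017*CN)
Exponent = 1.77 - 0.017*60.0 = 0.7500
delay = 10^0.7500 = 5.62 ms


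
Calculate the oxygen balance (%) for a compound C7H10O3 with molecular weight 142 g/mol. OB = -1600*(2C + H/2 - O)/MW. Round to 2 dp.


OB = -1600 * (2C + H/2 - O) / MW
Inner = 2*7 + 10/2 - 3 = 16.00
OB = -1600 * 16.00 / 142 = -180.28%


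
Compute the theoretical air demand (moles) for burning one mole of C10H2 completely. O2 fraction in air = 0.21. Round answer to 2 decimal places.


Balanced combustion: C10H2 + 10.5 O2 -> 10 CO2 + 1 H2O
O2 needed = C + H/4 = 10 + 2/4 = 10.50 moles
Air moles = O2 / 0.21 = 10.50 / 0.21 = 50.00 moles air


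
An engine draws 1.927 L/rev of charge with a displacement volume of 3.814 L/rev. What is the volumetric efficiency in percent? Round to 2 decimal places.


eta_v = (V_actual / V_disp) * 100
Ratio = 1.927 / 3.814 = 0.5052
eta_v = 0.5052 * 100 = 50.52%


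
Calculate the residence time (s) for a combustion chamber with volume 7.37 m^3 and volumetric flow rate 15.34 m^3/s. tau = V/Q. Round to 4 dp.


tau = V / Q_flow
tau = 7.37 / 15.34 = 0.4804 s


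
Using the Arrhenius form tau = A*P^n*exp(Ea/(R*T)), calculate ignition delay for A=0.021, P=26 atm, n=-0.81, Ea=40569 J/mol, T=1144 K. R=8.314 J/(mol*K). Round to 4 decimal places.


tau = A * P^n * exp(Ea/(R*T))
P^n = 26^(-0.81) = 0.07142851
Ea/(R*T) = 40569/(8.314*1144) = 4.265385
exp(Ea/(R*T)) = 71.192338
tau = 0.021 * 0.07142851 * 71.192338 = 0.1068 ms


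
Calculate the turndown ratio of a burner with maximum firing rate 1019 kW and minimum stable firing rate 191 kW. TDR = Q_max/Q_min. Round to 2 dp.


TDR = Q_max / Q_min
TDR = 1019 / 191 = 5.34


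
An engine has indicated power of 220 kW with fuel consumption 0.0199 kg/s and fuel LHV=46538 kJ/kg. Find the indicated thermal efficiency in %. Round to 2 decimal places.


eta_ith = (IP / (mf * LHV)) * 100
Denominator = 0.0199 * 46538 = 926.1062 kW
eta_ith = (220 / 926.1062) * 100 = 23.76%


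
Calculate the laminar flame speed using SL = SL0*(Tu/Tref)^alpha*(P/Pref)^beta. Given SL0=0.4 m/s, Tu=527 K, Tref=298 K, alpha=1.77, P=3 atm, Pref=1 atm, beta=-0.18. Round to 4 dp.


SL = SL0 * (Tu/Tref)^alpha * (P/Pref)^beta
T ratio = 527/298 = 1.76845638
(T ratio)^alpha = 1.76845638^1.77 = 2.743102
(P/Pref)^beta = 3^(-0.18) = 0.820575
SL = 0.4 * 2.743102 * 0.820575 = 0.9004 m/s


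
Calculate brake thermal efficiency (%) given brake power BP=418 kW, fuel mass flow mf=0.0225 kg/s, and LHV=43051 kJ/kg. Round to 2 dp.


eta_BTE = (BP / (mf * LHV)) * 100
Denominator = 0.0225 * 43051 = 968.6475 kW
eta_BTE = (418 / 968.6475) * 100 = 43.15%


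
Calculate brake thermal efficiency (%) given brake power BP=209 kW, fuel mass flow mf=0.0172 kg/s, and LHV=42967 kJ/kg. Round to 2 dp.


eta_BTE = (BP / (mf * LHV)) * 100
Denominator = 0.0172 * 42967 = 739.0324 kW
eta_BTE = (209 / 739.0324) * 100 = 28.28%


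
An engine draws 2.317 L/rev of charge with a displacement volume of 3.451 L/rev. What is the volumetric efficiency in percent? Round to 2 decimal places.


eta_v = (V_actual / V_disp) * 100
Ratio = 2.317 / 3.451 = 0.6714
eta_v = 0.6714 * 100 = 67.14%


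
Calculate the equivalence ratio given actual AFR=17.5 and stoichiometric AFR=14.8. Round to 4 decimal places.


phi = AFR_stoich / AFR_actual
phi = 14.8 / 17.5 = 0.8457


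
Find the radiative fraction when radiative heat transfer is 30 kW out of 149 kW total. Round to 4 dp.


f_rad = Q_rad / Q_total
f_rad = 30 / 149 = 0.2013


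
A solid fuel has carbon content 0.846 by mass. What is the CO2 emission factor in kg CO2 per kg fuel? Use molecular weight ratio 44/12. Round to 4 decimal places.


EF = C_frac * (M_CO2 / M_C)
EF = 0.846 * (44/12)
EF = 0.846 * 3.666667 = 3.1020 kg_CO2/kg_fuel


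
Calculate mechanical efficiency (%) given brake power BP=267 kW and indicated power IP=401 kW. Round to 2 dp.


eta_mech = (BP / IP) * 100
Ratio = 267 / 401 = 0.6658
eta_mech = 0.6658 * 100 = 66.58%


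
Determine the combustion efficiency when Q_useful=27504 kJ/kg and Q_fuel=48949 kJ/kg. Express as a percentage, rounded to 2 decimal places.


Efficiency = (Q_useful / Q_fuel) * 100
Efficiency = (27504 / 48949) * 100
Efficiency = 0.5619 * 100 = 56.19%


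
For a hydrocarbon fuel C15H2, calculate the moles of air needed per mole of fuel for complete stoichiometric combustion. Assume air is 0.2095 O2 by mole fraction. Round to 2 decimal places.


Balanced combustion: C15H2 + 15.5 O2 -> 15 CO2 + 1 H2O
O2 needed = C + H/4 = 15 + 2/4 = 15.50 moles
Air moles = O2 / 0.2095 = 15.50 / 0.2095 = 73.99 moles air


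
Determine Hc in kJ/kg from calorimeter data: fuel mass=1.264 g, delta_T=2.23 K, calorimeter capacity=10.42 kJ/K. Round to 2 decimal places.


Hc = C_cal * delta_T / m_fuel
Q_released = 10.42 * 2.23 = 23.2366 kJ
m_fuel = 1.264 g = 1.264/1000 kg = 0.001264 kg
Hc = 23.2366 / 0.001264 = 18383.39 kJ/kg


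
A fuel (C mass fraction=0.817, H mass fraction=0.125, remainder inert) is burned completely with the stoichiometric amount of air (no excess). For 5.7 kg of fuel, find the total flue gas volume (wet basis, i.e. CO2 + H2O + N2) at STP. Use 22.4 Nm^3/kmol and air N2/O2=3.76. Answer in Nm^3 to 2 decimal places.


Per kg fuel: CO2 = (C/12 kmol)*22.4 = (0.817/12)*22.4 = 1.52507 Nm^3
Per kg fuel: H2O = (H/2 kmol)*22.4 = (0.125/2)*22.4 = 1.40000 Nm^3
O2 needed per kg fuel = C/12 + H/4 = 0.817/12 + 0.125/4 = 0.09933333 kmol
Per kg fuel: N2 = O2*3.76*22.4 = 0.09933333*3.76*22.4 = 8.36625 Nm^3
Total per kg = 1.52507 + 1.40000 + 8.36625 = 11.29132 Nm^3
Total = 11.29132 * 5.7 = 64.36 Nm^3


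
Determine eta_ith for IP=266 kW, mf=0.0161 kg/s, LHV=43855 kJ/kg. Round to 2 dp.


eta_ith = (IP / (mf * LHV)) * 100
Denominator = 0.0161 * 43855 = 706.0655 kW
eta_ith = (266 / 706.0655) * 100 = 37.67%


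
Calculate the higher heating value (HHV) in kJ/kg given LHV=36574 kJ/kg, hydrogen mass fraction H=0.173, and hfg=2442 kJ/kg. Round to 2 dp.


HHV = LHV + hfg * 9 * H
Water addition = 2442 * 9 * 0.173 = 3802.194 kJ/kg
HHV = 36574 + 3802.194 = 40376.19 kJ/kg


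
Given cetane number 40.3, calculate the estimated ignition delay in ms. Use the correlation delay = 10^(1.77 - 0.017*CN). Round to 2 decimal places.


delay = 10^(1.77 - 0.017*CN)
Exponent = 1.77 - 0.017*40.3 = 1.0849
delay = 10^1.0849 = 12.16 ms


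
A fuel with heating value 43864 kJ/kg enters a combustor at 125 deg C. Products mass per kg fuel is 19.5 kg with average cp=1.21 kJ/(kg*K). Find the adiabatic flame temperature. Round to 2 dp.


T_ad = T_in + Hc / (m_p * cp)
Denominator = 19.5 * 1.21 = 23.5950
Temperature rise = 43864 / 23.5950 = 1859.04 K
T_ad = 125 + 1859.04 = 1984.04 deg C


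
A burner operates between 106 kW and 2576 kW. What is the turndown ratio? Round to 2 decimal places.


TDR = Q_max / Q_min
TDR = 2576 / 106 = 24.30


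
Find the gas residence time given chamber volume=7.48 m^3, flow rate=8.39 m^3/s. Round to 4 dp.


tau = V / Q_flow
tau = 7.48 / 8.39 = 0.8915 s


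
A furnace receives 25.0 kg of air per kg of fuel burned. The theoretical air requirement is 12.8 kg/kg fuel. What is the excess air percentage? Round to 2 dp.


Excess air = actual - stoichiometric = 25.0 - 12.8 = 12.20 kg/kg fuel
Excess air % = (excess / stoich) * 100 = (12.20 / 12.8) * 100 = 95.31%


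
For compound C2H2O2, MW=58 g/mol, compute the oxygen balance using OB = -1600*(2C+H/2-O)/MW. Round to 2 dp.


OB = -1600 * (2C + H/2 - O) / MW
Inner = 2*2 + 2/2 - 2 = 3.00
OB = -1600 * 3.00 / 58 = -82.76%


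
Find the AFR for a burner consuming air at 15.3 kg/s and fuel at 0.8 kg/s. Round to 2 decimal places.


AFR = m_air / m_fuel
AFR = 15.3 / 0.8 = 19.13


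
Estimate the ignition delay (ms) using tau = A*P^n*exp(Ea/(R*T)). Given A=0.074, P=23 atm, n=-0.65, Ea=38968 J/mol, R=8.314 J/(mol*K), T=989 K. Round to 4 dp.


tau = A * P^n * exp(Ea/(R*T))
P^n = 23^(-0.65) = 0.13027975
Ea/(R*T) = 38968/(8.314*989) = 4.739165
exp(Ea/(R*T)) = 114.338658
tau = 0.074 * 0.13027975 * 114.338658 = 1.1023 ms


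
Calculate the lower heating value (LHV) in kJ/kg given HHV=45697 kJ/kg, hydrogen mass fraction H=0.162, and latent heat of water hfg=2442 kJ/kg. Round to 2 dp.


LHV = HHV - hfg * 9 * H
Water correction = 2442 * 9 * 0.162 = 3560.436 kJ/kg
LHV = 45697 - 3560.436 = 42136.56 kJ/kg


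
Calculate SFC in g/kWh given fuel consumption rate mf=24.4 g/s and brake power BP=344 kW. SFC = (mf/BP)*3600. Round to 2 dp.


SFC = (mf / BP) * 3600
Rate = 24.4 / 344 = 0.070930 g/(s*kW)
SFC = 0.070930 * 3600 = 255.35 g/kWh


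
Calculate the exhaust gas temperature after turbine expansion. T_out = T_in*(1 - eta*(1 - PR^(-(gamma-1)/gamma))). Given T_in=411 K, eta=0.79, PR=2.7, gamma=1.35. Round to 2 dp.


T_out = T_in * (1 - eta * (1 - PR^(-(gamma-1)/gamma)))
Exponent = -(1.35-1)/1.35 = -0.25925926
PR^exp = 2.7^(-0.25925926) = 0.77297411
Factor = 1 - 0.79*(1 - 0.77297411) = 0.82064955
T_out = 411 * 0.82064955 = 337.29 K


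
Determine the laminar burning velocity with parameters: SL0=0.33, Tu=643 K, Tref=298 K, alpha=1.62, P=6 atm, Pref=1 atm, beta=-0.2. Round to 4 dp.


SL = SL0 * (Tu/Tref)^alpha * (P/Pref)^beta
T ratio = 643/298 = 2.15771812
(T ratio)^alpha = 2.15771812^1.62 = 3.475933
(P/Pref)^beta = 6^(-0.2) = 0.698827
SL = 0.33 * 3.475933 * 0.698827 = 0.8016 m/s


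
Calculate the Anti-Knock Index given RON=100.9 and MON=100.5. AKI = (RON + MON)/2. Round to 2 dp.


AKI = (RON + MON) / 2
AKI = (100.9 + 100.5) / 2
AKI = 201.4 / 2 = 100.70


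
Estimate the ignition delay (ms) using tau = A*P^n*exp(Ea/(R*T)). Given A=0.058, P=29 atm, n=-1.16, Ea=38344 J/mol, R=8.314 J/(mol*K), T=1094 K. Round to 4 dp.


tau = A * P^n * exp(Ea/(R*T))
P^n = 29^(-1.16) = 0.02011955
Ea/(R*T) = 38344/(8.314*1094) = 4.215704
exp(Ea/(R*T)) = 67.741816
tau = 0.058 * 0.02011955 * 67.741816 = 0.0791 ms


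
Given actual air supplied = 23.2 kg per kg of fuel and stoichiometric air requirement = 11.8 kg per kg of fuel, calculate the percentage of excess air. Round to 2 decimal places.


Excess air = actual - stoichiometric = 23.2 - 11.8 = 11.40 kg/kg fuel
Excess air % = (excess / stoich) * 100 = (11.40 / 11.8) * 100 = 96.61%


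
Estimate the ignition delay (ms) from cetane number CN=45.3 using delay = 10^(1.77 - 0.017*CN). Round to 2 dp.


delay = 10^(1.77 - 0.017*CN)
Exponent = 1.77 - 0.017*45.3 = 0.9999
delay = 10^0.9999 = 10.00 ms


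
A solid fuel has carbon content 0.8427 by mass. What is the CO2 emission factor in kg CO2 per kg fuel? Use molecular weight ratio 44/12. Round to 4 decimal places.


EF = C_frac * (M_CO2 / M_C)
EF = 0.8427 * (44/12)
EF = 0.8427 * 3.666667 = 3.0899 kg_CO2/kg_fuel


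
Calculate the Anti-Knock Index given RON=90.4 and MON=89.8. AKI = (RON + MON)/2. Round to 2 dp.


AKI = (RON + MON) / 2
AKI = (90.4 + 89.8) / 2
AKI = 180.2 / 2 = 90.10


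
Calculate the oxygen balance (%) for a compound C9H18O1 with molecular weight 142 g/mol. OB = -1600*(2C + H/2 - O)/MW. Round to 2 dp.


OB = -1600 * (2C + H/2 - O) / MW
Inner = 2*9 + 18/2 - 1 = 26.00
OB = -1600 * 26.00 / 142 = -292.96%


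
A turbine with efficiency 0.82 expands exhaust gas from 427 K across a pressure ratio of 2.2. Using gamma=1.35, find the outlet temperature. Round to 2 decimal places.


T_out = T_in * (1 - eta * (1 - PR^(-(gamma-1)/gamma)))
Exponent = -(1.35-1)/1.35 = -0.25925926
PR^exp = 2.2^(-0.25925926) = 0.81512413
Factor = 1 - 0.82*(1 - 0.81512413) = 0.84840179
T_out = 427 * 0.84840179 = 362.27 K


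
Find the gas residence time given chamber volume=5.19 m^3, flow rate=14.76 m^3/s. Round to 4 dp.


tau = V / Q_flow
tau = 5.19 / 14.76 = 0.3516 s


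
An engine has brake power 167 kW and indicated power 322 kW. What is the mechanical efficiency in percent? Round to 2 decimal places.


eta_mech = (BP / IP) * 100
Ratio = 167 / 322 = 0.5186
eta_mech = 0.5186 * 100 = 51.86%


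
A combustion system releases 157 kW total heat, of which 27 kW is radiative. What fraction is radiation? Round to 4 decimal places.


f_rad = Q_rad / Q_total
f_rad = 27 / 157 = 0.1720


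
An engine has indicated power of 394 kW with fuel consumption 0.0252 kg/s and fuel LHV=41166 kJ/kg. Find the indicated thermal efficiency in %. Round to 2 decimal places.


eta_ith = (IP / (mf * LHV)) * 100
Denominator = 0.0252 * 41166 = 1037.3832 kW
eta_ith = (394 / 1037.3832) * 100 = 37.98%


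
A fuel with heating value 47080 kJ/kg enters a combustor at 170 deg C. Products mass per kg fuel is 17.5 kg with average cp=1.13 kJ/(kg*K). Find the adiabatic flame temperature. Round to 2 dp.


T_ad = T_in + Hc / (m_p * cp)
Denominator = 17.5 * 1.13 = 19.7750
Temperature rise = 47080 / 19.7750 = 2380.78 K
T_ad = 170 + 2380.78 = 2550.78 deg C


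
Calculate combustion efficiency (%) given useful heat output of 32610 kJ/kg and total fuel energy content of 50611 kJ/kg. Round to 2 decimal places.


Efficiency = (Q_useful / Q_fuel) * 100
Efficiency = (32610 / 50611) * 100
Efficiency = 0.6443 * 100 = 64.43%


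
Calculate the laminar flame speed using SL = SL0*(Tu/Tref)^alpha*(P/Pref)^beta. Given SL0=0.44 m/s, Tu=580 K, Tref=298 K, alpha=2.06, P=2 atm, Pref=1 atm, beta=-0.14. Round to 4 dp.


SL = SL0 * (Tu/Tref)^alpha * (P/Pref)^beta
T ratio = 580/298 = 1.94630872
(T ratio)^alpha = 1.94630872^2.06 = 3.942540
(P/Pref)^beta = 2^(-0.14) = 0.907519
SL = 0.44 * 3.942540 * 0.907519 = 1.5743 m/s


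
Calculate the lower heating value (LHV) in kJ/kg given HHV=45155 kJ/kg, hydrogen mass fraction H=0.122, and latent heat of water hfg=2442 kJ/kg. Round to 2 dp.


LHV = HHV - hfg * 9 * H
Water correction = 2442 * 9 * 0.122 = 2681.316 kJ/kg
LHV = 45155 - 2681.316 = 42473.68 kJ/kg


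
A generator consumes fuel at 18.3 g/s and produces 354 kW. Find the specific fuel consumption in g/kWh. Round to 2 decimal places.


SFC = (mf / BP) * 3600
Rate = 18.3 / 354 = 0.051695 g/(s*kW)
SFC = 0.051695 * 3600 = 186.10 g/kWh


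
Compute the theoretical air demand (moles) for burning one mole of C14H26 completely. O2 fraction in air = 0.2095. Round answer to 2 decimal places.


Balanced combustion: C14H26 + 20.5 O2 -> 14 CO2 + 13 H2O
O2 needed = C + H/4 = 14 + 26/4 = 20.50 moles
Air moles = O2 / 0.2095 = 20.50 / 0.2095 = 97.85 moles air


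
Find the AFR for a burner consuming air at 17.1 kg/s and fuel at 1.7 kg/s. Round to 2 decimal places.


AFR = m_air / m_fuel
AFR = 17.1 / 1.7 = 10.06


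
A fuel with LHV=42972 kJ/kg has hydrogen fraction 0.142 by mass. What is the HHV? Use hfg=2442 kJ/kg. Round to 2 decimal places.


HHV = LHV + hfg * 9 * H
Water addition = 2442 * 9 * 0.142 = 3120.876 kJ/kg
HHV = 42972 + 3120.876 = 46092.88 kJ/kg


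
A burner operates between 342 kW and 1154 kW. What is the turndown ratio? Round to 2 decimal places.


TDR = Q_max / Q_min
TDR = 1154 / 342 = 3.37


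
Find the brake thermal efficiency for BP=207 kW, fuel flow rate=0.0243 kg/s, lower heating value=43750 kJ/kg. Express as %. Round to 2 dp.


eta_BTE = (BP / (mf * LHV)) * 100
Denominator = 0.0243 * 43750 = 1063.1250 kW
eta_BTE = (207 / 1063.1250) * 100 = 19.47%


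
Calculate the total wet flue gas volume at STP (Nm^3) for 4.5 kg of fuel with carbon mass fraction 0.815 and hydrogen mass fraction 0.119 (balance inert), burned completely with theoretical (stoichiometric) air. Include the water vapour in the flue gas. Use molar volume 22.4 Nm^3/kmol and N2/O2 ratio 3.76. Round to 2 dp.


Per kg fuel: CO2 = (C/12 kmol)*22.4 = (0.815/12)*22.4 = 1.52133 Nm^3
Per kg fuel: H2O = (H/2 kmol)*22.4 = (0.119/2)*22.4 = 1.33280 Nm^3
O2 needed per kg fuel = C/12 + H/4 = 0.815/12 + 0.119/4 = 0.09766667 kmol
Per kg fuel: N2 = O2*3.76*22.4 = 0.09766667*3.76*22.4 = 8.22588 Nm^3
Total per kg = 1.52133 + 1.33280 + 8.22588 = 11.08001 Nm^3
Total = 11.08001 * 4.5 = 49.86 Nm^3


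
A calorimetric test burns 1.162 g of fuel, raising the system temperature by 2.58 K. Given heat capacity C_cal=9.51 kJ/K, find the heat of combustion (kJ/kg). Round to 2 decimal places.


Hc = C_cal * delta_T / m_fuel
Q_released = 9.51 * 2.58 = 24.5358 kJ
m_fuel = 1.162 g = 1.162/1000 kg = 0.001162 kg
Hc = 24.5358 / 0.001162 = 21115.15 kJ/kg


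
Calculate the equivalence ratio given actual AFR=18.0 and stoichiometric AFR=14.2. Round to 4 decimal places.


phi = AFR_stoich / AFR_actual
phi = 14.2 / 18.0 = 0.7889


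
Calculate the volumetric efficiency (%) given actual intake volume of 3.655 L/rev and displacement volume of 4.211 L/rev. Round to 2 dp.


eta_v = (V_actual / V_disp) * 100
Ratio = 3.655 / 4.211 = 0.8680
eta_v = 0.8680 * 100 = 86.80%


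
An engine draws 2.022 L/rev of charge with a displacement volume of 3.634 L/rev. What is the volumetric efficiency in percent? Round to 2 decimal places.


eta_v = (V_actual / V_disp) * 100
Ratio = 2.022 / 3.634 = 0.5564
eta_v = 0.5564 * 100 = 55.64%


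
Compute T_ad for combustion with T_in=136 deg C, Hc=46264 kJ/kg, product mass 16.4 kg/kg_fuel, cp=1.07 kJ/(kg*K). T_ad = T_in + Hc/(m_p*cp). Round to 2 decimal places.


T_ad = T_in + Hc / (m_p * cp)
Denominator = 16.4 * 1.07 = 17.5480
Temperature rise = 46264 / 17.5480 = 2636.43 K
T_ad = 136 + 2636.43 = 2772.43 deg C


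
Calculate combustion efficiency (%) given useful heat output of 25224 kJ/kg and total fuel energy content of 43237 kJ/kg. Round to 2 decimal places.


Efficiency = (Q_useful / Q_fuel) * 100
Efficiency = (25224 / 43237) * 100
Efficiency = 0.5834 * 100 = 58.34%


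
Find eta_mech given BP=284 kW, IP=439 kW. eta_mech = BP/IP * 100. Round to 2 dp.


eta_mech = (BP / IP) * 100
Ratio = 284 / 439 = 0.6469
eta_mech = 0.6469 * 100 = 64.69%


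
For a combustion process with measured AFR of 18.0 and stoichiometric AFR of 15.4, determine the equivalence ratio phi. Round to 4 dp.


phi = AFR_stoich / AFR_actual
phi = 15.4 / 18.0 = 0.8556


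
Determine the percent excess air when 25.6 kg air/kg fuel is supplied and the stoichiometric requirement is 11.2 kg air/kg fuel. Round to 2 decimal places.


Excess air = actual - stoichiometric = 25.6 - 11.2 = 14.40 kg/kg fuel
Excess air % = (excess / stoich) * 100 = (14.40 / 11.2) * 100 = 128.57%


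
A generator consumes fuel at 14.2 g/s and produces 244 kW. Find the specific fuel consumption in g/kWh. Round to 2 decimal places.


SFC = (mf / BP) * 3600
Rate = 14.2 / 244 = 0.058197 g/(s*kW)
SFC = 0.058197 * 3600 = 209.51 g/kWh


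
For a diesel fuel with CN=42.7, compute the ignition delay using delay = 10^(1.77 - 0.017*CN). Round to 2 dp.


delay = 10^(1.77 - 0.017*CN)
Exponent = 1.77 - 0.017*42.7 = 1.0441
delay = 10^1.0441 = 11.07 ms


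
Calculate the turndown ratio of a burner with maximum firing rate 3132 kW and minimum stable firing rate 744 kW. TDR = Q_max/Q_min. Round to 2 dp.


TDR = Q_max / Q_min
TDR = 3132 / 744 = 4.21


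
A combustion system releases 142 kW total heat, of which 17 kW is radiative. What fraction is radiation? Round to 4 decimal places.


f_rad = Q_rad / Q_total
f_rad = 17 / 142 = 0.1197


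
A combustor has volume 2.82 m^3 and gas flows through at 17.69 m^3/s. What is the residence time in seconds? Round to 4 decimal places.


tau = V / Q_flow
tau = 2.82 / 17.69 = 0.1594 s


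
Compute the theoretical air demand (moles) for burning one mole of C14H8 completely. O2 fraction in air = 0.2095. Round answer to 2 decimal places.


Balanced combustion: C14H8 + 16 O2 -> 14 CO2 + 4 H2O
O2 needed = C + H/4 = 14 + 8/4 = 16.00 moles
Air moles = O2 / 0.2095 = 16.00 / 0.2095 = 76.37 moles air


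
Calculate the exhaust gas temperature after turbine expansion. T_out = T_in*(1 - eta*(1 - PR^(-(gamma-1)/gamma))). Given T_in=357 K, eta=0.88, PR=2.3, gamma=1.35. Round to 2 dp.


T_out = T_in * (1 - eta * (1 - PR^(-(gamma-1)/gamma)))
Exponent = -(1.35-1)/1.35 = -0.25925926
PR^exp = 2.3^(-0.25925926) = 0.80578413
Factor = 1 - 0.88*(1 - 0.80578413) = 0.82909003
T_out = 357 * 0.82909003 = 295.99 K


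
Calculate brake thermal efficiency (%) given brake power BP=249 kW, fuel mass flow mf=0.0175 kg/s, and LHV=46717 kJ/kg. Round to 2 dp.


eta_BTE = (BP / (mf * LHV)) * 100
Denominator = 0.0175 * 46717 = 817.5475 kW
eta_BTE = (249 / 817.5475) * 100 = 30.46%


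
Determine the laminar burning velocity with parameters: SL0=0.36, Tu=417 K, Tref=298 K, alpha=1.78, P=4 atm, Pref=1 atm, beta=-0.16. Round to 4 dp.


SL = SL0 * (Tu/Tref)^alpha * (P/Pref)^beta
T ratio = 417/298 = 1.39932886
(T ratio)^alpha = 1.39932886^1.78 = 1.818600
(P/Pref)^beta = 4^(-0.16) = 0.801070
SL = 0.36 * 1.818600 * 0.801070 = 0.5245 m/s


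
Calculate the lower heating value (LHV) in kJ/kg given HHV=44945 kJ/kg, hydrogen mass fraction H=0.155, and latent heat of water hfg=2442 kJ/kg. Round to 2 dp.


LHV = HHV - hfg * 9 * H
Water correction = 2442 * 9 * 0.155 = 3406.590 kJ/kg
LHV = 44945 - 3406.590 = 41538.41 kJ/kg


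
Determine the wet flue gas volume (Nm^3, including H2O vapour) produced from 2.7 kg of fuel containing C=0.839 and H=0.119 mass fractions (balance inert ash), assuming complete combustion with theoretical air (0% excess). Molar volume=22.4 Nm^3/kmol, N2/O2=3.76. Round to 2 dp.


Per kg fuel: CO2 = (C/12 kmol)*22.4 = (0.839/12)*22.4 = 1.56613 Nm^3
Per kg fuel: H2O = (H/2 kmol)*22.4 = (0.119/2)*22.4 = 1.33280 Nm^3
O2 needed per kg fuel = C/12 + H/4 = 0.839/12 + 0.119/4 = 0.09966667 kmol
Per kg fuel: N2 = O2*3.76*22.4 = 0.09966667*3.76*22.4 = 8.39433 Nm^3
Total per kg = 1.56613 + 1.33280 + 8.39433 = 11.29326 Nm^3
Total = 11.29326 * 2.7 = 30.49 Nm^3


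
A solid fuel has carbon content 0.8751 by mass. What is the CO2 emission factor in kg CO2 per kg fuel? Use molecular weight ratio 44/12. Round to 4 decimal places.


EF = C_frac * (M_CO2 / M_C)
EF = 0.8751 * (44/12)
EF = 0.8751 * 3.666667 = 3.2087 kg_CO2/kg_fuel


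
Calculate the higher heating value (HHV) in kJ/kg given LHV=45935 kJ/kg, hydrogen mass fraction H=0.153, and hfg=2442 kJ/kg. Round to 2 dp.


HHV = LHV + hfg * 9 * H
Water addition = 2442 * 9 * 0.153 = 3362.634 kJ/kg
HHV = 45935 + 3362.634 = 49297.63 kJ/kg


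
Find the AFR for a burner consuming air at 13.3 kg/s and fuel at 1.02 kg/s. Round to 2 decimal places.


AFR = m_air / m_fuel
AFR = 13.3 / 1.02 = 13.04


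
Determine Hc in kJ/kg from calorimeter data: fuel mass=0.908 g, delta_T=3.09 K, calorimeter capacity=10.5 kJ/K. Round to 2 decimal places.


Hc = C_cal * delta_T / m_fuel
Q_released = 10.5 * 3.09 = 32.4450 kJ
m_fuel = 0.908 g = 0.908/1000 kg = 0.000908 kg
Hc = 32.4450 / 0.000908 = 35732.38 kJ/kg


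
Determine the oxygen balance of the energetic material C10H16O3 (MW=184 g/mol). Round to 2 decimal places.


OB = -1600 * (2C + H/2 - O) / MW
Inner = 2*10 + 16/2 - 3 = 25.00
OB = -1600 * 25.00 / 184 = -217.39%


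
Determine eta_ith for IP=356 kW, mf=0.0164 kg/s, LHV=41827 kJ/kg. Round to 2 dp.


eta_ith = (IP / (mf * LHV)) * 100
Denominator = 0.0164 * 41827 = 685.9628 kW
eta_ith = (356 / 685.9628) * 100 = 51.90%


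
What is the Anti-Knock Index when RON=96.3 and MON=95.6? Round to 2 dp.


AKI = (RON + MON) / 2
AKI = (96.3 + 95.6) / 2
AKI = 191.9 / 2 = 95.95


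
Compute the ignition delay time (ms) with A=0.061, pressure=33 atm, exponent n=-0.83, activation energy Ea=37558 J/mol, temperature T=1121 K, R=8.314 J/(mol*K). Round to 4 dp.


tau = A * P^n * exp(Ea/(R*T))
P^n = 33^(-0.83) = 0.05490772
Ea/(R*T) = 37558/(8.314*1121) = 4.029831
exp(Ea/(R*T)) = 56.251399
tau = 0.061 * 0.05490772 * 56.251399 = 0.1884 ms


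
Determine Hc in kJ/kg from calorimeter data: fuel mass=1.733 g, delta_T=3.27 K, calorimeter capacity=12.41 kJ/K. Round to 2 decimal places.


Hc = C_cal * delta_T / m_fuel
Q_released = 12.41 * 3.27 = 40.5807 kJ
m_fuel = 1.733 g = 1.733/1000 kg = 0.001733 kg
Hc = 40.5807 / 0.001733 = 23416.45 kJ/kg


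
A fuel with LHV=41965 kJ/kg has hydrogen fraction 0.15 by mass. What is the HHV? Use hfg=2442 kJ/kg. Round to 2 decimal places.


HHV = LHV + hfg * 9 * H
Water addition = 2442 * 9 * 0.15 = 3296.700 kJ/kg
HHV = 41965 + 3296.700 = 45261.70 kJ/kg


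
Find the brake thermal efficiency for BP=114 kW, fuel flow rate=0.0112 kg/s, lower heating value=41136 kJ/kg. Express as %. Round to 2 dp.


eta_BTE = (BP / (mf * LHV)) * 100
Denominator = 0.0112 * 41136 = 460.7232 kW
eta_BTE = (114 / 460.7232) * 100 = 24.74%


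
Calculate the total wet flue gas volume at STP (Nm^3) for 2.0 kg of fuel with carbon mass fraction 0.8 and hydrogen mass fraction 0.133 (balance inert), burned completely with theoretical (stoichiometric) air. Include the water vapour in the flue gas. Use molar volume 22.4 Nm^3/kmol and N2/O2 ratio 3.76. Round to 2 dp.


Per kg fuel: CO2 = (C/12 kmol)*22.4 = (0.8/12)*22.4 = 1.49333 Nm^3
Per kg fuel: H2O = (H/2 kmol)*22.4 = (0.133/2)*22.4 = 1.48960 Nm^3
O2 needed per kg fuel = C/12 + H/4 = 0.8/12 + 0.133/4 = 0.09991667 kmol
Per kg fuel: N2 = O2*3.76*22.4 = 0.09991667*3.76*22.4 = 8.41538 Nm^3
Total per kg = 1.49333 + 1.48960 + 8.41538 = 11.39831 Nm^3
Total = 11.39831 * 2.0 = 22.80 Nm^3


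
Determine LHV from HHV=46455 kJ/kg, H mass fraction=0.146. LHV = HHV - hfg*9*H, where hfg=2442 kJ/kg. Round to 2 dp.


LHV = HHV - hfg * 9 * H
Water correction = 2442 * 9 * 0.146 = 3208.788 kJ/kg
LHV = 46455 - 3208.788 = 43246.21 kJ/kg


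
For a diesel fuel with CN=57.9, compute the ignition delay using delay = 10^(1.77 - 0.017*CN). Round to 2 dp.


delay = 10^(1.77 - 0.017*CN)
Exponent = 1.77 - 0.017*57.9 = 0.7857
delay = 10^0.7857 = 6.11 ms


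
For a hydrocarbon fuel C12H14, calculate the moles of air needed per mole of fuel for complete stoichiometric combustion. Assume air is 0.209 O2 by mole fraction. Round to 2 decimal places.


Balanced combustion: C12H14 + 15.5 O2 -> 12 CO2 + 7 H2O
O2 needed = C + H/4 = 12 + 14/4 = 15.50 moles
Air moles = O2 / 0.209 = 15.50 / 0.209 = 74.16 moles air


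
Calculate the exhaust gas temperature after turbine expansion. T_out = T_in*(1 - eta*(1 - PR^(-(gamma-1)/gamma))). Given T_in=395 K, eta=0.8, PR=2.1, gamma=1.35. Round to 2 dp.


T_out = T_in * (1 - eta * (1 - PR^(-(gamma-1)/gamma)))
Exponent = -(1.35-1)/1.35 = -0.25925926
PR^exp = 2.1^(-0.25925926) = 0.82501466
Factor = 1 - 0.8*(1 - 0.82501466) = 0.86001173
T_out = 395 * 0.86001173 = 339.70 K


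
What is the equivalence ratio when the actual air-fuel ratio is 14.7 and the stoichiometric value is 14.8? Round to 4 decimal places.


phi = AFR_stoich / AFR_actual
phi = 14.8 / 14.7 = 1.0068


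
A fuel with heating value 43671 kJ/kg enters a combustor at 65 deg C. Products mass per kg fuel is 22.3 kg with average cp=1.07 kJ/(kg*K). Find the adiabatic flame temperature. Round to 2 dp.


T_ad = T_in + Hc / (m_p * cp)
Denominator = 22.3 * 1.07 = 23.8610
Temperature rise = 43671 / 23.8610 = 1830.23 K
T_ad = 65 + 1830.23 = 1895.23 deg C


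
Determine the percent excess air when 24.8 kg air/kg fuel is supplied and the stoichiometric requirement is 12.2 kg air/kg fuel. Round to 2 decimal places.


Excess air = actual - stoichiometric = 24.8 - 12.2 = 12.60 kg/kg fuel
Excess air % = (excess / stoich) * 100 = (12.60 / 12.2) * 100 = 103.28%


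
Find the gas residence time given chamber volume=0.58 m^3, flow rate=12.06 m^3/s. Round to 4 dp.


tau = V / Q_flow
tau = 0.58 / 12.06 = 0.0481 s


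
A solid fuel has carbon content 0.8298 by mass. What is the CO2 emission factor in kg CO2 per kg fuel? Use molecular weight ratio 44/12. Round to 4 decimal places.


EF = C_frac * (M_CO2 / M_C)
EF = 0.8298 * (44/12)
EF = 0.8298 * 3.666667 = 3.0426 kg_CO2/kg_fuel


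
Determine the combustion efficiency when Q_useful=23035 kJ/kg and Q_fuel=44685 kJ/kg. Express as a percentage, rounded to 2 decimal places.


Efficiency = (Q_useful / Q_fuel) * 100
Efficiency = (23035 / 44685) * 100
Efficiency = 0.5155 * 100 = 51.55%


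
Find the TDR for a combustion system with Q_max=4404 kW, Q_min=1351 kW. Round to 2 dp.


TDR = Q_max / Q_min
TDR = 4404 / 1351 = 3.26


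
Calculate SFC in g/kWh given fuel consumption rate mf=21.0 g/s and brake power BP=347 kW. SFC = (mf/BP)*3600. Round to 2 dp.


SFC = (mf / BP) * 3600
Rate = 21.0 / 347 = 0.060519 g/(s*kW)
SFC = 0.060519 * 3600 = 217.87 g/kWh


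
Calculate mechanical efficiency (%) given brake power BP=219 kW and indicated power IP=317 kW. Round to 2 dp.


eta_mech = (BP / IP) * 100
Ratio = 219 / 317 = 0.6909
eta_mech = 0.6909 * 100 = 69.09%


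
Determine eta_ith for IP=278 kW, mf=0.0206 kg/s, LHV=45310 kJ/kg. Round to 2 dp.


eta_ith = (IP / (mf * LHV)) * 100
Denominator = 0.0206 * 45310 = 933.3860 kW
eta_ith = (278 / 933.3860) * 100 = 29.78%


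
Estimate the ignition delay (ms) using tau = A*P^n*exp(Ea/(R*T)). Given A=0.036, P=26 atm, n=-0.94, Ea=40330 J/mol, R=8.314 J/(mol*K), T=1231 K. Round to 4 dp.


tau = A * P^n * exp(Ea/(R*T))
P^n = 26^(-0.94) = 0.04676544
Ea/(R*T) = 40330/(8.314*1231) = 3.940580
exp(Ea/(R*T)) = 51.448433
tau = 0.036 * 0.04676544 * 51.448433 = 0.0866 ms


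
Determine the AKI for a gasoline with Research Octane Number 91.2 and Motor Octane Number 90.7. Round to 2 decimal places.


AKI = (RON + MON) / 2
AKI = (91.2 + 90.7) / 2
AKI = 181.9 / 2 = 90.95


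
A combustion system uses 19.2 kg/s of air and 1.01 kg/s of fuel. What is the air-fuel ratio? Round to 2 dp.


AFR = m_air / m_fuel
AFR = 19.2 / 1.01 = 19.01


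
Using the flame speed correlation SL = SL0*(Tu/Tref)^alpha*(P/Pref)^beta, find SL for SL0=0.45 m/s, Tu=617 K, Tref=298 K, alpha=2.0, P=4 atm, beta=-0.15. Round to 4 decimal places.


SL = SL0 * (Tu/Tref)^alpha * (P/Pref)^beta
T ratio = 617/298 = 2.07046980
(T ratio)^alpha = 2.07046980^2.0 = 4.286845
(P/Pref)^beta = 4^(-0.15) = 0.812252
SL = 0.45 * 4.286845 * 0.812252 = 1.5669 m/s


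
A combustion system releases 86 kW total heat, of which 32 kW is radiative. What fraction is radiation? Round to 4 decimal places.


f_rad = Q_rad / Q_total
f_rad = 32 / 86 = 0.3721


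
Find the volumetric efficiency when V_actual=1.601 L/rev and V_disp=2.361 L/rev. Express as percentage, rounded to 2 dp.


eta_v = (V_actual / V_disp) * 100
Ratio = 1.601 / 2.361 = 0.6781
eta_v = 0.6781 * 100 = 67.81%


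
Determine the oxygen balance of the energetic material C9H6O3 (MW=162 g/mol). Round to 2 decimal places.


OB = -1600 * (2C + H/2 - O) / MW
Inner = 2*9 + 6/2 - 3 = 18.00
OB = -1600 * 18.00 / 162 = -177.78%


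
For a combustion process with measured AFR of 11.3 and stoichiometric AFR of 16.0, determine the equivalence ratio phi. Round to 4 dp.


phi = AFR_stoich / AFR_actual
phi = 16.0 / 11.3 = 1.4159


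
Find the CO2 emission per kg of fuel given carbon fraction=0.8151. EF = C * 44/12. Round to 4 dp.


EF = C_frac * (M_CO2 / M_C)
EF = 0.8151 * (44/12)
EF = 0.8151 * 3.666667 = 2.9887 kg_CO2/kg_fuel


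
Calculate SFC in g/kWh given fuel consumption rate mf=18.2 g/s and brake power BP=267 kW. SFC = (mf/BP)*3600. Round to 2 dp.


SFC = (mf / BP) * 3600
Rate = 18.2 / 267 = 0.068165 g/(s*kW)
SFC = 0.068165 * 3600 = 245.39 g/kWh


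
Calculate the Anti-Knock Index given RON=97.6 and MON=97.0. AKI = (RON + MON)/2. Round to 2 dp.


AKI = (RON + MON) / 2
AKI = (97.6 + 97.0) / 2
AKI = 194.6 / 2 = 97.30


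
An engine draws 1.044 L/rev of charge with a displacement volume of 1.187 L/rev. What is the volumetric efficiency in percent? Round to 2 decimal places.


eta_v = (V_actual / V_disp) * 100
Ratio = 1.044 / 1.187 = 0.8795
eta_v = 0.8795 * 100 = 87.95%


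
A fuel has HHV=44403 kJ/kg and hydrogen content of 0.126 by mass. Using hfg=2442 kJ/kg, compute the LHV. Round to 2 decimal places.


LHV = HHV - hfg * 9 * H
Water correction = 2442 * 9 * 0.126 = 2769.228 kJ/kg
LHV = 44403 - 2769.228 = 41633.77 kJ/kg


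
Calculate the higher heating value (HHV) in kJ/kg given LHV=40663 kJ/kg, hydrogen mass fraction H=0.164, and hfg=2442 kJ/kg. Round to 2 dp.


HHV = LHV + hfg * 9 * H
Water addition = 2442 * 9 * 0.164 = 3604.392 kJ/kg
HHV = 40663 + 3604.392 = 44267.39 kJ/kg
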